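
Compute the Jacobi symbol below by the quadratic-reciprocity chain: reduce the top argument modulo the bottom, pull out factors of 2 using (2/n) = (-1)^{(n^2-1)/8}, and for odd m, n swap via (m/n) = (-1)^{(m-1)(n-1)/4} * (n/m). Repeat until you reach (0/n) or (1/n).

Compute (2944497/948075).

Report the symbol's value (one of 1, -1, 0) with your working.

(2944497/948075): 2944497 mod 948075 = 100272, so (2944497/948075) = (100272/948075)
factor out 2^4: 100272 = 2^4·6267; with 948075 mod 8 = 3, (2/948075) = -1; sign now +1; continue with (6267/948075)
flip (6267/948075) -> (948075/6267): both odd, 6267 mod 4 = 3, 948075 mod 4 = 3, so the flip contributes -1; sign now -1
(948075/6267): 948075 mod 6267 = 1758, so (948075/6267) = (1758/6267)
factor out 2^1: 1758 = 2^1·879; with 6267 mod 8 = 3, (2/6267) = -1; sign now +1; continue with (879/6267)
flip (879/6267) -> (6267/879): both odd, 879 mod 4 = 3, 6267 mod 4 = 3, so the flip contributes -1; sign now -1
(6267/879): 6267 mod 879 = 114, so (6267/879) = (114/879)
factor out 2^1: 114 = 2^1·57; with 879 mod 8 = 7, (2/879) = +1; sign now -1; continue with (57/879)
flip (57/879) -> (879/57): both odd, 57 mod 4 = 1, 879 mod 4 = 3, so the flip contributes +1; sign now -1
(879/57): 879 mod 57 = 24, so (879/57) = (24/57)
factor out 2^3: 24 = 2^3·3; with 57 mod 8 = 1, (2/57) = +1; sign now -1; continue with (3/57)
flip (3/57) -> (57/3): both odd, 3 mod 4 = 3, 57 mod 4 = 1, so the flip contributes +1; sign now -1
(57/3): 57 mod 3 = 0, so (57/3) = (0/3)
reached (0/3); gcd(a, n) > 1, so (0/3) = 0 and the symbol is 0

0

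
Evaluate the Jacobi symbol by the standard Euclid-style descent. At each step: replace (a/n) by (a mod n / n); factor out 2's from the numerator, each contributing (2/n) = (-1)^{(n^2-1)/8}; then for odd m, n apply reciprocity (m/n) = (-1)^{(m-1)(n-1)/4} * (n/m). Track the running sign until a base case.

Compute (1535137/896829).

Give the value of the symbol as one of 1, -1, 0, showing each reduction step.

-1

(1535137/896829) = (638308/896829)   [reduce mod 896829]
638308 = 2^2·159577; (2/896829) = -1 since 896829 mod 8 = 5, so (638308/896829) = (-1)^2·(159577/896829); sign now +1
reciprocity: (159577/896829) = +1·(896829/159577) since 159577 mod 4 = 1, 896829 mod 4 = 1; sign now +1
(896829/159577) = (98944/159577)   [reduce mod 159577]
98944 = 2^7·773; (2/159577) = +1 since 159577 mod 8 = 1, so (98944/159577) = (+1)^7·(773/159577); sign now +1
reciprocity: (773/159577) = +1·(159577/773) since 773 mod 4 = 1, 159577 mod 4 = 1; sign now +1
(159577/773) = (339/773)   [reduce mod 773]
reciprocity: (339/773) = +1·(773/339) since 339 mod 4 = 3, 773 mod 4 = 1; sign now +1
(773/339) = (95/339)   [reduce mod 339]
reciprocity: (95/339) = -1·(339/95) since 95 mod 4 = 3, 339 mod 4 = 3; sign now -1
(339/95) = (54/95)   [reduce mod 95]
54 = 2^1·27; (2/95) = +1 since 95 mod 8 = 7, so (54/95) = (+1)^1·(27/95); sign now -1
reciprocity: (27/95) = -1·(95/27) since 27 mod 4 = 3, 95 mod 4 = 3; sign now +1
(95/27) = (14/27)   [reduce mod 27]
14 = 2^1·7; (2/27) = -1 since 27 mod 8 = 3, so (14/27) = (-1)^1·(7/27); sign now -1
reciprocity: (7/27) = -1·(27/7) since 7 mod 4 = 3, 27 mod 4 = 3; sign now +1
(27/7) = (6/7)   [reduce mod 7]
6 = 2^1·3; (2/7) = +1 since 7 mod 8 = 7, so (6/7) = (+1)^1·(3/7); sign now +1
reciprocity: (3/7) = -1·(7/3) since 3 mod 4 = 3, 7 mod 4 = 3; sign now -1
(7/3) = (1/3)   [reduce mod 3]
(1/3) = 1; final value = sign = -1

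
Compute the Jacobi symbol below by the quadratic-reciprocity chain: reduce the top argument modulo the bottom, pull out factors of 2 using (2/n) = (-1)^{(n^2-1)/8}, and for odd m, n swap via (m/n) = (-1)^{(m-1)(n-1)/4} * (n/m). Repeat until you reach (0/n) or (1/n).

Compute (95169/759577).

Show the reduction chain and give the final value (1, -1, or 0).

flip (95169/759577) -> (759577/95169): both odd, 95169 mod 4 = 1, 759577 mod 4 = 1, so the flip contributes +1; sign now +1
(759577/95169): 759577 mod 95169 = 93394, so (759577/95169) = (93394/95169)
factor out 2^1: 93394 = 2^1·46697; with 95169 mod 8 = 1, (2/95169) = +1; sign now +1; continue with (46697/95169)
flip (46697/95169) -> (95169/46697): both odd, 46697 mod 4 = 1, 95169 mod 4 = 1, so the flip contributes +1; sign now +1
(95169/46697): 95169 mod 46697 = 1775, so (95169/46697) = (1775/46697)
flip (1775/46697) -> (46697/1775): both odd, 1775 mod 4 = 3, 46697 mod 4 = 1, so the flip contributes +1; sign now +1
(46697/1775): 46697 mod 1775 = 547, so (46697/1775) = (547/1775)
flip (547/1775) -> (1775/547): both odd, 547 mod 4 = 3, 1775 mod 4 = 3, so the flip contributes -1; sign now -1
(1775/547): 1775 mod 547 = 134, so (1775/547) = (134/547)
factor out 2^1: 134 = 2^1·67; with 547 mod 8 = 3, (2/547) = -1; sign now +1; continue with (67/547)
flip (67/547) -> (547/67): both odd, 67 mod 4 = 3, 547 mod 4 = 3, so the flip contributes -1; sign now -1
(547/67): 547 mod 67 = 11, so (547/67) = (11/67)
flip (11/67) -> (67/11): both odd, 11 mod 4 = 3, 67 mod 4 = 3, so the flip contributes -1; sign now +1
(67/11): 67 mod 11 = 1, so (67/11) = (1/11)
reached (1/11) = 1, so the symbol is +1

1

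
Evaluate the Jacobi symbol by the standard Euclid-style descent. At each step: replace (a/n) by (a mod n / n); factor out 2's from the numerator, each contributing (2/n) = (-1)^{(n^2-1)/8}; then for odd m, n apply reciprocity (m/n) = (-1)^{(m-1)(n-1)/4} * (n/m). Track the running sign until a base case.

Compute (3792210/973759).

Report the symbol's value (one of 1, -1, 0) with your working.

-1

(3792210/973759) = (870933/973759)   [reduce mod 973759]
reciprocity: (870933/973759) = +1·(973759/870933) since 870933 mod 4 = 1, 973759 mod 4 = 3; sign now +1
(973759/870933) = (102826/870933)   [reduce mod 870933]
102826 = 2^1·51413; (2/870933) = -1 since 870933 mod 8 = 5, so (102826/870933) = (-1)^1·(51413/870933); sign now -1
reciprocity: (51413/870933) = +1·(870933/51413) since 51413 mod 4 = 1, 870933 mod 4 = 1; sign now -1
(870933/51413) = (48325/51413)   [reduce mod 51413]
reciprocity: (48325/51413) = +1·(51413/48325) since 48325 mod 4 = 1, 51413 mod 4 = 1; sign now -1
(51413/48325) = (3088/48325)   [reduce mod 48325]
3088 = 2^4·193; (2/48325) = -1 since 48325 mod 8 = 5, so (3088/48325) = (-1)^4·(193/48325); sign now -1
reciprocity: (193/48325) = +1·(48325/193) since 193 mod 4 = 1, 48325 mod 4 = 1; sign now -1
(48325/193) = (75/193)   [reduce mod 193]
reciprocity: (75/193) = +1·(193/75) since 75 mod 4 = 3, 193 mod 4 = 1; sign now -1
(193/75) = (43/75)   [reduce mod 75]
reciprocity: (43/75) = -1·(75/43) since 43 mod 4 = 3, 75 mod 4 = 3; sign now +1
(75/43) = (32/43)   [reduce mod 43]
32 = 2^5·1; (2/43) = -1 since 43 mod 8 = 3, so (32/43) = (-1)^5·(1/43); sign now -1
(1/43) = 1; final value = sign = -1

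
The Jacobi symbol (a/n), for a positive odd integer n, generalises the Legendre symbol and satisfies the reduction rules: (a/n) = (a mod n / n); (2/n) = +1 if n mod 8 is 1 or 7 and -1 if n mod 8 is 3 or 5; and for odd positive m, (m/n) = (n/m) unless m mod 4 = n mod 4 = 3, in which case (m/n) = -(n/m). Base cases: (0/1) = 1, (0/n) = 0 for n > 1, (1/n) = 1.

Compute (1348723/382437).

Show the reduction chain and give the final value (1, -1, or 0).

-1

(1348723/382437) = (201412/382437)   [reduce mod 382437]
201412 = 2^2·50353; (2/382437) = -1 since 382437 mod 8 = 5, so (201412/382437) = (-1)^2·(50353/382437); sign now +1
reciprocity: (50353/382437) = +1·(382437/50353) since 50353 mod 4 = 1, 382437 mod 4 = 1; sign now +1
(382437/50353) = (29966/50353)   [reduce mod 50353]
29966 = 2^1·14983; (2/50353) = +1 since 50353 mod 8 = 1, so (29966/50353) = (+1)^1·(14983/50353); sign now +1
reciprocity: (14983/50353) = +1·(50353/14983) since 14983 mod 4 = 3, 50353 mod 4 = 1; sign now +1
(50353/14983) = (5404/14983)   [reduce mod 14983]
5404 = 2^2·1351; (2/14983) = +1 since 14983 mod 8 = 7, so (5404/14983) = (+1)^2·(1351/14983); sign now +1
reciprocity: (1351/14983) = -1·(14983/1351) since 1351 mod 4 = 3, 14983 mod 4 = 3; sign now -1
(14983/1351) = (122/1351)   [reduce mod 1351]
122 = 2^1·61; (2/1351) = +1 since 1351 mod 8 = 7, so (122/1351) = (+1)^1·(61/1351); sign now -1
reciprocity: (61/1351) = +1·(1351/61) since 61 mod 4 = 1, 1351 mod 4 = 3; sign now -1
(1351/61) = (9/61)   [reduce mod 61]
reciprocity: (9/61) = +1·(61/9) since 9 mod 4 = 1, 61 mod 4 = 1; sign now -1
(61/9) = (7/9)   [reduce mod 9]
reciprocity: (7/9) = +1·(9/7) since 7 mod 4 = 3, 9 mod 4 = 1; sign now -1
(9/7) = (2/7)   [reduce mod 7]
2 = 2^1·1; (2/7) = +1 since 7 mod 8 = 7, so (2/7) = (+1)^1·(1/7); sign now -1
(1/7) = 1; final value = sign = -1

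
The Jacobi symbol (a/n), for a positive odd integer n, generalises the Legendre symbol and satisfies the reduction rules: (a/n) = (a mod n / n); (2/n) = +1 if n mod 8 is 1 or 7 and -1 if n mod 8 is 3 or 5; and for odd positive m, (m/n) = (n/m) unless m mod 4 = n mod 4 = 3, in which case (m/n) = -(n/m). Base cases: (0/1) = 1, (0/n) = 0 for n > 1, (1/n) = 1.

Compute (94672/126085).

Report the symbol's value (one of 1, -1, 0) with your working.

1

factor out 2^4: 94672 = 2^4·5917; with 126085 mod 8 = 5, (2/126085) = -1; sign now +1; continue with (5917/126085)
flip (5917/126085) -> (126085/5917): both odd, 5917 mod 4 = 1, 126085 mod 4 = 1, so the flip contributes +1; sign now +1
(126085/5917): 126085 mod 5917 = 1828, so (126085/5917) = (1828/5917)
factor out 2^2: 1828 = 2^2·457; with 5917 mod 8 = 5, (2/5917) = -1; sign now +1; continue with (457/5917)
flip (457/5917) -> (5917/457): both odd, 457 mod 4 = 1, 5917 mod 4 = 1, so the flip contributes +1; sign now +1
(5917/457): 5917 mod 457 = 433, so (5917/457) = (433/457)
flip (433/457) -> (457/433): both odd, 433 mod 4 = 1, 457 mod 4 = 1, so the flip contributes +1; sign now +1
(457/433): 457 mod 433 = 24, so (457/433) = (24/433)
factor out 2^3: 24 = 2^3·3; with 433 mod 8 = 1, (2/433) = +1; sign now +1; continue with (3/433)
flip (3/433) -> (433/3): both odd, 3 mod 4 = 3, 433 mod 4 = 1, so the flip contributes +1; sign now +1
(433/3): 433 mod 3 = 1, so (433/3) = (1/3)
reached (1/3) = 1, so the symbol is +1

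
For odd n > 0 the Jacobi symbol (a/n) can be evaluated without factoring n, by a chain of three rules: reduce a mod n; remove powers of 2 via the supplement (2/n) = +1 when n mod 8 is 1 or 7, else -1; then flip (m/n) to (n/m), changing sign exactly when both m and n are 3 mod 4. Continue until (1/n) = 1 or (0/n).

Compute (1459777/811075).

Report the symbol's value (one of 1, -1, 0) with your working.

1

(1459777/811075) = (648702/811075)   [reduce mod 811075]
648702 = 2^1·324351; (2/811075) = -1 since 811075 mod 8 = 3, so (648702/811075) = (-1)^1·(324351/811075); sign now -1
reciprocity: (324351/811075) = -1·(811075/324351) since 324351 mod 4 = 3, 811075 mod 4 = 3; sign now +1
(811075/324351) = (162373/324351)   [reduce mod 324351]
reciprocity: (162373/324351) = +1·(324351/162373) since 162373 mod 4 = 1, 324351 mod 4 = 3; sign now +1
(324351/162373) = (161978/162373)   [reduce mod 162373]
161978 = 2^1·80989; (2/162373) = -1 since 162373 mod 8 = 5, so (161978/162373) = (-1)^1·(80989/162373); sign now -1
reciprocity: (80989/162373) = +1·(162373/80989) since 80989 mod 4 = 1, 162373 mod 4 = 1; sign now -1
(162373/80989) = (395/80989)   [reduce mod 80989]
reciprocity: (395/80989) = +1·(80989/395) since 395 mod 4 = 3, 80989 mod 4 = 1; sign now -1
(80989/395) = (14/395)   [reduce mod 395]
14 = 2^1·7; (2/395) = -1 since 395 mod 8 = 3, so (14/395) = (-1)^1·(7/395); sign now +1
reciprocity: (7/395) = -1·(395/7) since 7 mod 4 = 3, 395 mod 4 = 3; sign now -1
(395/7) = (3/7)   [reduce mod 7]
reciprocity: (3/7) = -1·(7/3) since 3 mod 4 = 3, 7 mod 4 = 3; sign now +1
(7/3) = (1/3)   [reduce mod 3]
(1/3) = 1; final value = sign = +1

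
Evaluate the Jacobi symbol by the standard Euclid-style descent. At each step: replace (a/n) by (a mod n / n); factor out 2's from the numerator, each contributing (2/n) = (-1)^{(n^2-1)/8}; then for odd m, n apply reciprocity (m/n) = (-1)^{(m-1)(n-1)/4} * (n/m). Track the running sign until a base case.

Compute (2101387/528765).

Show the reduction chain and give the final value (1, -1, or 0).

(2101387/528765) = (515092/528765)   [reduce mod 528765]
515092 = 2^2·128773; (2/528765) = -1 since 528765 mod 8 = 5, so (515092/528765) = (-1)^2·(128773/528765); sign now +1
reciprocity: (128773/528765) = +1·(528765/128773) since 128773 mod 4 = 1, 528765 mod 4 = 1; sign now +1
(528765/128773) = (13673/128773)   [reduce mod 128773]
reciprocity: (13673/128773) = +1·(128773/13673) since 13673 mod 4 = 1, 128773 mod 4 = 1; sign now +1
(128773/13673) = (5716/13673)   [reduce mod 13673]
5716 = 2^2·1429; (2/13673) = +1 since 13673 mod 8 = 1, so (5716/13673) = (+1)^2·(1429/13673); sign now +1
reciprocity: (1429/13673) = +1·(13673/1429) since 1429 mod 4 = 1, 13673 mod 4 = 1; sign now +1
(13673/1429) = (812/1429)   [reduce mod 1429]
812 = 2^2·203; (2/1429) = -1 since 1429 mod 8 = 5, so (812/1429) = (-1)^2·(203/1429); sign now +1
reciprocity: (203/1429) = +1·(1429/203) since 203 mod 4 = 3, 1429 mod 4 = 1; sign now +1
(1429/203) = (8/203)   [reduce mod 203]
8 = 2^3·1; (2/203) = -1 since 203 mod 8 = 3, so (8/203) = (-1)^3·(1/203); sign now -1
(1/203) = 1; final value = sign = -1

-1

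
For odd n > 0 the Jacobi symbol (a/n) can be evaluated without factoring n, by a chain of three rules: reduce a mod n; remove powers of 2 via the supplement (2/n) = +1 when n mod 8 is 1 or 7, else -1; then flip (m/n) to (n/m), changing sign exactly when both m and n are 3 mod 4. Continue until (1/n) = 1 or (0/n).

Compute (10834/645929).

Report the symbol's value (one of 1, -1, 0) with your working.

-1

factor out 2^1: 10834 = 2^1·5417; with 645929 mod 8 = 1, (2/645929) = +1; sign now +1; continue with (5417/645929)
flip (5417/645929) -> (645929/5417): both odd, 5417 mod 4 = 1, 645929 mod 4 = 1, so the flip contributes +1; sign now +1
(645929/5417): 645929 mod 5417 = 1306, so (645929/5417) = (1306/5417)
factor out 2^1: 1306 = 2^1·653; with 5417 mod 8 = 1, (2/5417) = +1; sign now +1; continue with (653/5417)
flip (653/5417) -> (5417/653): both odd, 653 mod 4 = 1, 5417 mod 4 = 1, so the flip contributes +1; sign now +1
(5417/653): 5417 mod 653 = 193, so (5417/653) = (193/653)
flip (193/653) -> (653/193): both odd, 193 mod 4 = 1, 653 mod 4 = 1, so the flip contributes +1; sign now +1
(653/193): 653 mod 193 = 74, so (653/193) = (74/193)
factor out 2^1: 74 = 2^1·37; with 193 mod 8 = 1, (2/193) = +1; sign now +1; continue with (37/193)
flip (37/193) -> (193/37): both odd, 37 mod 4 = 1, 193 mod 4 = 1, so the flip contributes +1; sign now +1
(193/37): 193 mod 37 = 8, so (193/37) = (8/37)
factor out 2^3: 8 = 2^3·1; with 37 mod 8 = 5, (2/37) = -1; sign now -1; continue with (1/37)
reached (1/37) = 1, so the symbol is -1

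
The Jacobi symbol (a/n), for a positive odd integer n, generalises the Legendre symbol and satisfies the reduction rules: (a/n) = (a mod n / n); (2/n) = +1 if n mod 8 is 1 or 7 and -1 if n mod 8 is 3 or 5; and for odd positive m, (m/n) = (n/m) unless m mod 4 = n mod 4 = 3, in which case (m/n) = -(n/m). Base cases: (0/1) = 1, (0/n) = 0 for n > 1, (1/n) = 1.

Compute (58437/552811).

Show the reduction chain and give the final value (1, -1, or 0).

0

flip (58437/552811) -> (552811/58437): both odd, 58437 mod 4 = 1, 552811 mod 4 = 3, so the flip contributes +1; sign now +1
(552811/58437): 552811 mod 58437 = 26878, so (552811/58437) = (26878/58437)
factor out 2^1: 26878 = 2^1·13439; with 58437 mod 8 = 5, (2/58437) = -1; sign now -1; continue with (13439/58437)
flip (13439/58437) -> (58437/13439): both odd, 13439 mod 4 = 3, 58437 mod 4 = 1, so the flip contributes +1; sign now -1
(58437/13439): 58437 mod 13439 = 4681, so (58437/13439) = (4681/13439)
flip (4681/13439) -> (13439/4681): both odd, 4681 mod 4 = 1, 13439 mod 4 = 3, so the flip contributes +1; sign now -1
(13439/4681): 13439 mod 4681 = 4077, so (13439/4681) = (4077/4681)
flip (4077/4681) -> (4681/4077): both odd, 4077 mod 4 = 1, 4681 mod 4 = 1, so the flip contributes +1; sign now -1
(4681/4077): 4681 mod 4077 = 604, so (4681/4077) = (604/4077)
factor out 2^2: 604 = 2^2·151; with 4077 mod 8 = 5, (2/4077) = -1; sign now -1; continue with (151/4077)
flip (151/4077) -> (4077/151): both odd, 151 mod 4 = 3, 4077 mod 4 = 1, so the flip contributes +1; sign now -1
(4077/151): 4077 mod 151 = 0, so (4077/151) = (0/151)
reached (0/151); gcd(a, n) > 1, so (0/151) = 0 and the symbol is 0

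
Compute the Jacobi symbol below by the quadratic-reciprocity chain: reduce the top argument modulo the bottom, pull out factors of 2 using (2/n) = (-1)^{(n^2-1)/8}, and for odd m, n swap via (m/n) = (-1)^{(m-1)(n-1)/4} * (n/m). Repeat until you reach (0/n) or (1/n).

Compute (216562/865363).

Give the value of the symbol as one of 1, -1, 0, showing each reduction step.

1

factor out 2^1: 216562 = 2^1·108281; with 865363 mod 8 = 3, (2/865363) = -1; sign now -1; continue with (108281/865363)
flip (108281/865363) -> (865363/108281): both odd, 108281 mod 4 = 1, 865363 mod 4 = 3, so the flip contributes +1; sign now -1
(865363/108281): 865363 mod 108281 = 107396, so (865363/108281) = (107396/108281)
factor out 2^2: 107396 = 2^2·26849; with 108281 mod 8 = 1, (2/108281) = +1; sign now -1; continue with (26849/108281)
flip (26849/108281) -> (108281/26849): both odd, 26849 mod 4 = 1, 108281 mod 4 = 1, so the flip contributes +1; sign now -1
(108281/26849): 108281 mod 26849 = 885, so (108281/26849) = (885/26849)
flip (885/26849) -> (26849/885): both odd, 885 mod 4 = 1, 26849 mod 4 = 1, so the flip contributes +1; sign now -1
(26849/885): 26849 mod 885 = 299, so (26849/885) = (299/885)
flip (299/885) -> (885/299): both odd, 299 mod 4 = 3, 885 mod 4 = 1, so the flip contributes +1; sign now -1
(885/299): 885 mod 299 = 287, so (885/299) = (287/299)
flip (287/299) -> (299/287): both odd, 287 mod 4 = 3, 299 mod 4 = 3, so the flip contributes -1; sign now +1
(299/287): 299 mod 287 = 12, so (299/287) = (12/287)
factor out 2^2: 12 = 2^2·3; with 287 mod 8 = 7, (2/287) = +1; sign now +1; continue with (3/287)
flip (3/287) -> (287/3): both odd, 3 mod 4 = 3, 287 mod 4 = 3, so the flip contributes -1; sign now -1
(287/3): 287 mod 3 = 2, so (287/3) = (2/3)
factor out 2^1: 2 = 2^1·1; with 3 mod 8 = 3, (2/3) = -1; sign now +1; continue with (1/3)
reached (1/3) = 1, so the symbol is +1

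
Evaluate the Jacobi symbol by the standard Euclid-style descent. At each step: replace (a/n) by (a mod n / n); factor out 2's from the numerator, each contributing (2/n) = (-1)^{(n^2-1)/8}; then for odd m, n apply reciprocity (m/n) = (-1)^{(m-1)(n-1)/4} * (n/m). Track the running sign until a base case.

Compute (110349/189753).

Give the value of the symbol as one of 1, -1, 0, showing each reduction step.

flip (110349/189753) -> (189753/110349): both odd, 110349 mod 4 = 1, 189753 mod 4 = 1, so the flip contributes +1; sign now +1
(189753/110349): 189753 mod 110349 = 79404, so (189753/110349) = (79404/110349)
factor out 2^2: 79404 = 2^2·19851; with 110349 mod 8 = 5, (2/110349) = -1; sign now +1; continue with (19851/110349)
flip (19851/110349) -> (110349/19851): both odd, 19851 mod 4 = 3, 110349 mod 4 = 1, so the flip contributes +1; sign now +1
(110349/19851): 110349 mod 19851 = 11094, so (110349/19851) = (11094/19851)
factor out 2^1: 11094 = 2^1·5547; with 19851 mod 8 = 3, (2/19851) = -1; sign now -1; continue with (5547/19851)
flip (5547/19851) -> (19851/5547): both odd, 5547 mod 4 = 3, 19851 mod 4 = 3, so the flip contributes -1; sign now +1
(19851/5547): 19851 mod 5547 = 3210, so (19851/5547) = (3210/5547)
factor out 2^1: 3210 = 2^1·1605; with 5547 mod 8 = 3, (2/5547) = -1; sign now -1; continue with (1605/5547)
flip (1605/5547) -> (5547/1605): both odd, 1605 mod 4 = 1, 5547 mod 4 = 3, so the flip contributes +1; sign now -1
(5547/1605): 5547 mod 1605 = 732, so (5547/1605) = (732/1605)
factor out 2^2: 732 = 2^2·183; with 1605 mod 8 = 5, (2/1605) = -1; sign now -1; continue with (183/1605)
flip (183/1605) -> (1605/183): both odd, 183 mod 4 = 3, 1605 mod 4 = 1, so the flip contributes +1; sign now -1
(1605/183): 1605 mod 183 = 141, so (1605/183) = (141/183)
flip (141/183) -> (183/141): both odd, 141 mod 4 = 1, 183 mod 4 = 3, so the flip contributes +1; sign now -1
(183/141): 183 mod 141 = 42, so (183/141) = (42/141)
factor out 2^1: 42 = 2^1·21; with 141 mod 8 = 5, (2/141) = -1; sign now +1; continue with (21/141)
flip (21/141) -> (141/21): both odd, 21 mod 4 = 1, 141 mod 4 = 1, so the flip contributes +1; sign now +1
(141/21): 141 mod 21 = 15, so (141/21) = (15/21)
flip (15/21) -> (21/15): both odd, 15 mod 4 = 3, 21 mod 4 = 1, so the flip contributes +1; sign now +1
(21/15): 21 mod 15 = 6, so (21/15) = (6/15)
factor out 2^1: 6 = 2^1·3; with 15 mod 8 = 7, (2/15) = +1; sign now +1; continue with (3/15)
flip (3/15) -> (15/3): both odd, 3 mod 4 = 3, 15 mod 4 = 3, so the flip contributes -1; sign now -1
(15/3): 15 mod 3 = 0, so (15/3) = (0/3)
reached (0/3); gcd(a, n) > 1, so (0/3) = 0 and the symbol is 0

0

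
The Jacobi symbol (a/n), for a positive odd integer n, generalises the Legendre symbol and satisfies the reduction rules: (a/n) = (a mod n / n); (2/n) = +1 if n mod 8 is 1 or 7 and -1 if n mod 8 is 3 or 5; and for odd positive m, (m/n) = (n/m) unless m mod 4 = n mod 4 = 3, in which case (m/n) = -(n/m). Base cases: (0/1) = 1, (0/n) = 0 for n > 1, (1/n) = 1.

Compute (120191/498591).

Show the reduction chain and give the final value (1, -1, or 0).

-1

flip (120191/498591) -> (498591/120191): both odd, 120191 mod 4 = 3, 498591 mod 4 = 3, so the flip contributes -1; sign now -1
(498591/120191): 498591 mod 120191 = 17827, so (498591/120191) = (17827/120191)
flip (17827/120191) -> (120191/17827): both odd, 17827 mod 4 = 3, 120191 mod 4 = 3, so the flip contributes -1; sign now +1
(120191/17827): 120191 mod 17827 = 13229, so (120191/17827) = (13229/17827)
flip (13229/17827) -> (17827/13229): both odd, 13229 mod 4 = 1, 17827 mod 4 = 3, so the flip contributes +1; sign now +1
(17827/13229): 17827 mod 13229 = 4598, so (17827/13229) = (4598/13229)
factor out 2^1: 4598 = 2^1·2299; with 13229 mod 8 = 5, (2/13229) = -1; sign now -1; continue with (2299/13229)
flip (2299/13229) -> (13229/2299): both odd, 2299 mod 4 = 3, 13229 mod 4 = 1, so the flip contributes +1; sign now -1
(13229/2299): 13229 mod 2299 = 1734, so (13229/2299) = (1734/2299)
factor out 2^1: 1734 = 2^1·867; with 2299 mod 8 = 3, (2/2299) = -1; sign now +1; continue with (867/2299)
flip (867/2299) -> (2299/867): both odd, 867 mod 4 = 3, 2299 mod 4 = 3, so the flip contributes -1; sign now -1
(2299/867): 2299 mod 867 = 565, so (2299/867) = (565/867)
flip (565/867) -> (867/565): both odd, 565 mod 4 = 1, 867 mod 4 = 3, so the flip contributes +1; sign now -1
(867/565): 867 mod 565 = 302, so (867/565) = (302/565)
factor out 2^1: 302 = 2^1·151; with 565 mod 8 = 5, (2/565) = -1; sign now +1; continue with (151/565)
flip (151/565) -> (565/151): both odd, 151 mod 4 = 3, 565 mod 4 = 1, so the flip contributes +1; sign now +1
(565/151): 565 mod 151 = 112, so (565/151) = (112/151)
factor out 2^4: 112 = 2^4·7; with 151 mod 8 = 7, (2/151) = +1; sign now +1; continue with (7/151)
flip (7/151) -> (151/7): both odd, 7 mod 4 = 3, 151 mod 4 = 3, so the flip contributes -1; sign now -1
(151/7): 151 mod 7 = 4, so (151/7) = (4/7)
factor out 2^2: 4 = 2^2·1; with 7 mod 8 = 7, (2/7) = +1; sign now -1; continue with (1/7)
reached (1/7) = 1, so the symbol is -1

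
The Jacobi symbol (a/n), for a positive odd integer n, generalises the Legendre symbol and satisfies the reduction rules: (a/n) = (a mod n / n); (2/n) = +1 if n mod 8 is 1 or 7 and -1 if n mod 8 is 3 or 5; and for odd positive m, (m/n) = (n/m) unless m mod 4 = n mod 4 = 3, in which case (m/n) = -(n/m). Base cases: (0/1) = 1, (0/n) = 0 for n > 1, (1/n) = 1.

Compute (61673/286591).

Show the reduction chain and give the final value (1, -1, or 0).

flip (61673/286591) -> (286591/61673): both odd, 61673 mod 4 = 1, 286591 mod 4 = 3, so the flip contributes +1; sign now +1
(286591/61673): 286591 mod 61673 = 39899, so (286591/61673) = (39899/61673)
flip (39899/61673) -> (61673/39899): both odd, 39899 mod 4 = 3, 61673 mod 4 = 1, so the flip contributes +1; sign now +1
(61673/39899): 61673 mod 39899 = 21774, so (61673/39899) = (21774/39899)
factor out 2^1: 21774 = 2^1·10887; with 39899 mod 8 = 3, (2/39899) = -1; sign now -1; continue with (10887/39899)
flip (10887/39899) -> (39899/10887): both odd, 10887 mod 4 = 3, 39899 mod 4 = 3, so the flip contributes -1; sign now +1
(39899/10887): 39899 mod 10887 = 7238, so (39899/10887) = (7238/10887)
factor out 2^1: 7238 = 2^1·3619; with 10887 mod 8 = 7, (2/10887) = +1; sign now +1; continue with (3619/10887)
flip (3619/10887) -> (10887/3619): both odd, 3619 mod 4 = 3, 10887 mod 4 = 3, so the flip contributes -1; sign now -1
(10887/3619): 10887 mod 3619 = 30, so (10887/3619) = (30/3619)
factor out 2^1: 30 = 2^1·15; with 3619 mod 8 = 3, (2/3619) = -1; sign now +1; continue with (15/3619)
flip (15/3619) -> (3619/15): both odd, 15 mod 4 = 3, 3619 mod 4 = 3, so the flip contributes -1; sign now -1
(3619/15): 3619 mod 15 = 4, so (3619/15) = (4/15)
factor out 2^2: 4 = 2^2·1; with 15 mod 8 = 7, (2/15) = +1; sign now -1; continue with (1/15)
reached (1/15) = 1, so the symbol is -1

-1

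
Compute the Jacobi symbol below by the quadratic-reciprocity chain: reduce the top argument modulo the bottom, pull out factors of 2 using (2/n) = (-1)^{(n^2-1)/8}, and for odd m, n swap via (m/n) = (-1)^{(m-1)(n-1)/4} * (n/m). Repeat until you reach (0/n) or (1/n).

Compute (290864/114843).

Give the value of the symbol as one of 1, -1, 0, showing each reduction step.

1

(290864/114843): 290864 mod 114843 = 61178, so (290864/114843) = (61178/114843)
factor out 2^1: 61178 = 2^1·30589; with 114843 mod 8 = 3, (2/114843) = -1; sign now -1; continue with (30589/114843)
flip (30589/114843) -> (114843/30589): both odd, 30589 mod 4 = 1, 114843 mod 4 = 3, so the flip contributes +1; sign now -1
(114843/30589): 114843 mod 30589 = 23076, so (114843/30589) = (23076/30589)
factor out 2^2: 23076 = 2^2·5769; with 30589 mod 8 = 5, (2/30589) = -1; sign now -1; continue with (5769/30589)
flip (5769/30589) -> (30589/5769): both odd, 5769 mod 4 = 1, 30589 mod 4 = 1, so the flip contributes +1; sign now -1
(30589/5769): 30589 mod 5769 = 1744, so (30589/5769) = (1744/5769)
factor out 2^4: 1744 = 2^4·109; with 5769 mod 8 = 1, (2/5769) = +1; sign now -1; continue with (109/5769)
flip (109/5769) -> (5769/109): both odd, 109 mod 4 = 1, 5769 mod 4 = 1, so the flip contributes +1; sign now -1
(5769/109): 5769 mod 109 = 101, so (5769/109) = (101/109)
flip (101/109) -> (109/101): both odd, 101 mod 4 = 1, 109 mod 4 = 1, so the flip contributes +1; sign now -1
(109/101): 109 mod 101 = 8, so (109/101) = (8/101)
factor out 2^3: 8 = 2^3·1; with 101 mod 8 = 5, (2/101) = -1; sign now +1; continue with (1/101)
reached (1/101) = 1, so the symbol is +1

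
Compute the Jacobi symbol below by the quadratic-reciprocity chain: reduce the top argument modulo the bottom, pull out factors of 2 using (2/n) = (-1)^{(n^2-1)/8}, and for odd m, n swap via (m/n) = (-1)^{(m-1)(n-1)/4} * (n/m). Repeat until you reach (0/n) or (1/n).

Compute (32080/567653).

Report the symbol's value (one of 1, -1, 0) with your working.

factor out 2^4: 32080 = 2^4·2005; with 567653 mod 8 = 5, (2/567653) = -1; sign now +1; continue with (2005/567653)
flip (2005/567653) -> (567653/2005): both odd, 2005 mod 4 = 1, 567653 mod 4 = 1, so the flip contributes +1; sign now +1
(567653/2005): 567653 mod 2005 = 238, so (567653/2005) = (238/2005)
factor out 2^1: 238 = 2^1·119; with 2005 mod 8 = 5, (2/2005) = -1; sign now -1; continue with (119/2005)
flip (119/2005) -> (2005/119): both odd, 119 mod 4 = 3, 2005 mod 4 = 1, so the flip contributes +1; sign now -1
(2005/119): 2005 mod 119 = 101, so (2005/119) = (101/119)
flip (101/119) -> (119/101): both odd, 101 mod 4 = 1, 119 mod 4 = 3, so the flip contributes +1; sign now -1
(119/101): 119 mod 101 = 18, so (119/101) = (18/101)
factor out 2^1: 18 = 2^1·9; with 101 mod 8 = 5, (2/101) = -1; sign now +1; continue with (9/101)
flip (9/101) -> (101/9): both odd, 9 mod 4 = 1, 101 mod 4 = 1, so the flip contributes +1; sign now +1
(101/9): 101 mod 9 = 2, so (101/9) = (2/9)
factor out 2^1: 2 = 2^1·1; with 9 mod 8 = 1, (2/9) = +1; sign now +1; continue with (1/9)
reached (1/9) = 1, so the symbol is +1

1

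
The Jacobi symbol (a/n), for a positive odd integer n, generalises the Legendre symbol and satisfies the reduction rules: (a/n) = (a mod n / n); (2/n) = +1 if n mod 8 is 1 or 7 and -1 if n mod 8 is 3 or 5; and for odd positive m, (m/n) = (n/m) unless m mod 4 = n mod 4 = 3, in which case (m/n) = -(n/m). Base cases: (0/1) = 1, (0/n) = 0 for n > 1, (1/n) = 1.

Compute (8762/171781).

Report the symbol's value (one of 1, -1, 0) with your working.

8762 = 2^1·4381; (2/171781) = -1 since 171781 mod 8 = 5, so (8762/171781) = (-1)^1·(4381/171781); sign now -1
reciprocity: (4381/171781) = +1·(171781/4381) since 4381 mod 4 = 1, 171781 mod 4 = 1; sign now -1
(171781/4381) = (922/4381)   [reduce mod 4381]
922 = 2^1·461; (2/4381) = -1 since 4381 mod 8 = 5, so (922/4381) = (-1)^1·(461/4381); sign now +1
reciprocity: (461/4381) = +1·(4381/461) since 461 mod 4 = 1, 4381 mod 4 = 1; sign now +1
(4381/461) = (232/461)   [reduce mod 461]
232 = 2^3·29; (2/461) = -1 since 461 mod 8 = 5, so (232/461) = (-1)^3·(29/461); sign now -1
reciprocity: (29/461) = +1·(461/29) since 29 mod 4 = 1, 461 mod 4 = 1; sign now -1
(461/29) = (26/29)   [reduce mod 29]
26 = 2^1·13; (2/29) = -1 since 29 mod 8 = 5, so (26/29) = (-1)^1·(13/29); sign now +1
reciprocity: (13/29) = +1·(29/13) since 13 mod 4 = 1, 29 mod 4 = 1; sign now +1
(29/13) = (3/13)   [reduce mod 13]
reciprocity: (3/13) = +1·(13/3) since 3 mod 4 = 3, 13 mod 4 = 1; sign now +1
(13/3) = (1/3)   [reduce mod 3]
(1/3) = 1; final value = sign = +1

1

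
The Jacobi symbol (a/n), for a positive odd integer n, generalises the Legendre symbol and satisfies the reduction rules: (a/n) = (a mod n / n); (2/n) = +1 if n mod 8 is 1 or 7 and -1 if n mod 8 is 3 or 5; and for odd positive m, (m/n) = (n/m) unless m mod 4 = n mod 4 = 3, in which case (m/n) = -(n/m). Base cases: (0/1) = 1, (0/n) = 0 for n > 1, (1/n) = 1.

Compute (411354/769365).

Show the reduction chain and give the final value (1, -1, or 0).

0

411354 = 2^1·205677; (2/769365) = -1 since 769365 mod 8 = 5, so (411354/769365) = (-1)^1·(205677/769365); sign now -1
reciprocity: (205677/769365) = +1·(769365/205677) since 205677 mod 4 = 1, 769365 mod 4 = 1; sign now -1
(769365/205677) = (152334/205677)   [reduce mod 205677]
152334 = 2^1·76167; (2/205677) = -1 since 205677 mod 8 = 5, so (152334/205677) = (-1)^1·(76167/205677); sign now +1
reciprocity: (76167/205677) = +1·(205677/76167) since 76167 mod 4 = 3, 205677 mod 4 = 1; sign now +1
(205677/76167) = (53343/76167)   [reduce mod 76167]
reciprocity: (53343/76167) = -1·(76167/53343) since 53343 mod 4 = 3, 76167 mod 4 = 3; sign now -1
(76167/53343) = (22824/53343)   [reduce mod 53343]
22824 = 2^3·2853; (2/53343) = +1 since 53343 mod 8 = 7, so (22824/53343) = (+1)^3·(2853/53343); sign now -1
reciprocity: (2853/53343) = +1·(53343/2853) since 2853 mod 4 = 1, 53343 mod 4 = 3; sign now -1
(53343/2853) = (1989/2853)   [reduce mod 2853]
reciprocity: (1989/2853) = +1·(2853/1989) since 1989 mod 4 = 1, 2853 mod 4 = 1; sign now -1
(2853/1989) = (864/1989)   [reduce mod 1989]
864 = 2^5·27; (2/1989) = -1 since 1989 mod 8 = 5, so (864/1989) = (-1)^5·(27/1989); sign now +1
reciprocity: (27/1989) = +1·(1989/27) since 27 mod 4 = 3, 1989 mod 4 = 1; sign now +1
(1989/27) = (18/27)   [reduce mod 27]
18 = 2^1·9; (2/27) = -1 since 27 mod 8 = 3, so (18/27) = (-1)^1·(9/27); sign now -1
reciprocity: (9/27) = +1·(27/9) since 9 mod 4 = 1, 27 mod 4 = 3; sign now -1
(27/9) = (0/9)   [reduce mod 9]
(0/9) = 0   [gcd(a, n) > 1]; final value = 0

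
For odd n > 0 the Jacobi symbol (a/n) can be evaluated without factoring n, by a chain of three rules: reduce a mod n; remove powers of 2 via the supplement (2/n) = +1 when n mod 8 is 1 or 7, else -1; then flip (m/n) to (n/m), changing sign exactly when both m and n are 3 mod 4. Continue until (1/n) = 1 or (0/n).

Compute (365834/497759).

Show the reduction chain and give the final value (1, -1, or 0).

factor out 2^1: 365834 = 2^1·182917; with 497759 mod 8 = 7, (2/497759) = +1; sign now +1; continue with (182917/497759)
flip (182917/497759) -> (497759/182917): both odd, 182917 mod 4 = 1, 497759 mod 4 = 3, so the flip contributes +1; sign now +1
(497759/182917): 497759 mod 182917 = 131925, so (497759/182917) = (131925/182917)
flip (131925/182917) -> (182917/131925): both odd, 131925 mod 4 = 1, 182917 mod 4 = 1, so the flip contributes +1; sign now +1
(182917/131925): 182917 mod 131925 = 50992, so (182917/131925) = (50992/131925)
factor out 2^4: 50992 = 2^4·3187; with 131925 mod 8 = 5, (2/131925) = -1; sign now +1; continue with (3187/131925)
flip (3187/131925) -> (131925/3187): both odd, 3187 mod 4 = 3, 131925 mod 4 = 1, so the flip contributes +1; sign now +1
(131925/3187): 131925 mod 3187 = 1258, so (131925/3187) = (1258/3187)
factor out 2^1: 1258 = 2^1·629; with 3187 mod 8 = 3, (2/3187) = -1; sign now -1; continue with (629/3187)
flip (629/3187) -> (3187/629): both odd, 629 mod 4 = 1, 3187 mod 4 = 3, so the flip contributes +1; sign now -1
(3187/629): 3187 mod 629 = 42, so (3187/629) = (42/629)
factor out 2^1: 42 = 2^1·21; with 629 mod 8 = 5, (2/629) = -1; sign now +1; continue with (21/629)
flip (21/629) -> (629/21): both odd, 21 mod 4 = 1, 629 mod 4 = 1, so the flip contributes +1; sign now +1
(629/21): 629 mod 21 = 20, so (629/21) = (20/21)
factor out 2^2: 20 = 2^2·5; with 21 mod 8 = 5, (2/21) = -1; sign now +1; continue with (5/21)
flip (5/21) -> (21/5): both odd, 5 mod 4 = 1, 21 mod 4 = 1, so the flip contributes +1; sign now +1
(21/5): 21 mod 5 = 1, so (21/5) = (1/5)
reached (1/5) = 1, so the symbol is +1

1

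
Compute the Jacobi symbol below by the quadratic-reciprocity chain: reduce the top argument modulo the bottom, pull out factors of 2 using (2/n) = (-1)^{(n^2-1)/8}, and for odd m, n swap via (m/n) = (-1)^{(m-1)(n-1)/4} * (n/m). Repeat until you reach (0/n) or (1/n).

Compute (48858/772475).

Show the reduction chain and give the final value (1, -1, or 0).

-1

48858 = 2^1·24429; (2/772475) = -1 since 772475 mod 8 = 3, so (48858/772475) = (-1)^1·(24429/772475); sign now -1
reciprocity: (24429/772475) = +1·(772475/24429) since 24429 mod 4 = 1, 772475 mod 4 = 3; sign now -1
(772475/24429) = (15176/24429)   [reduce mod 24429]
15176 = 2^3·1897; (2/24429) = -1 since 24429 mod 8 = 5, so (15176/24429) = (-1)^3·(1897/24429); sign now +1
reciprocity: (1897/24429) = +1·(24429/1897) since 1897 mod 4 = 1, 24429 mod 4 = 1; sign now +1
(24429/1897) = (1665/1897)   [reduce mod 1897]
reciprocity: (1665/1897) = +1·(1897/1665) since 1665 mod 4 = 1, 1897 mod 4 = 1; sign now +1
(1897/1665) = (232/1665)   [reduce mod 1665]
232 = 2^3·29; (2/1665) = +1 since 1665 mod 8 = 1, so (232/1665) = (+1)^3·(29/1665); sign now +1
reciprocity: (29/1665) = +1·(1665/29) since 29 mod 4 = 1, 1665 mod 4 = 1; sign now +1
(1665/29) = (12/29)   [reduce mod 29]
12 = 2^2·3; (2/29) = -1 since 29 mod 8 = 5, so (12/29) = (-1)^2·(3/29); sign now +1
reciprocity: (3/29) = +1·(29/3) since 3 mod 4 = 3, 29 mod 4 = 1; sign now +1
(29/3) = (2/3)   [reduce mod 3]
2 = 2^1·1; (2/3) = -1 since 3 mod 8 = 3, so (2/3) = (-1)^1·(1/3); sign now -1
(1/3) = 1; final value = sign = -1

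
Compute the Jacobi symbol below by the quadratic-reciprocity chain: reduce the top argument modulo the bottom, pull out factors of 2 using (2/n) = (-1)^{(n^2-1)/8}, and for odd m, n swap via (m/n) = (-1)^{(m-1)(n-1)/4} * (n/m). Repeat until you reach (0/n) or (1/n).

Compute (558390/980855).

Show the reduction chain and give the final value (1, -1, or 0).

0

558390 = 2^1·279195; (2/980855) = +1 since 980855 mod 8 = 7, so (558390/980855) = (+1)^1·(279195/980855); sign now +1
reciprocity: (279195/980855) = -1·(980855/279195) since 279195 mod 4 = 3, 980855 mod 4 = 3; sign now -1
(980855/279195) = (143270/279195)   [reduce mod 279195]
143270 = 2^1·71635; (2/279195) = -1 since 279195 mod 8 = 3, so (143270/279195) = (-1)^1·(71635/279195); sign now +1
reciprocity: (71635/279195) = -1·(279195/71635) since 71635 mod 4 = 3, 279195 mod 4 = 3; sign now -1
(279195/71635) = (64290/71635)   [reduce mod 71635]
64290 = 2^1·32145; (2/71635) = -1 since 71635 mod 8 = 3, so (64290/71635) = (-1)^1·(32145/71635); sign now +1
reciprocity: (32145/71635) = +1·(71635/32145) since 32145 mod 4 = 1, 71635 mod 4 = 3; sign now +1
(71635/32145) = (7345/32145)   [reduce mod 32145]
reciprocity: (7345/32145) = +1·(32145/7345) since 7345 mod 4 = 1, 32145 mod 4 = 1; sign now +1
(32145/7345) = (2765/7345)   [reduce mod 7345]
reciprocity: (2765/7345) = +1·(7345/2765) since 2765 mod 4 = 1, 7345 mod 4 = 1; sign now +1
(7345/2765) = (1815/2765)   [reduce mod 2765]
reciprocity: (1815/2765) = +1·(2765/1815) since 1815 mod 4 = 3, 2765 mod 4 = 1; sign now +1
(2765/1815) = (950/1815)   [reduce mod 1815]
950 = 2^1·475; (2/1815) = +1 since 1815 mod 8 = 7, so (950/1815) = (+1)^1·(475/1815); sign now +1
reciprocity: (475/1815) = -1·(1815/475) since 475 mod 4 = 3, 1815 mod 4 = 3; sign now -1
(1815/475) = (390/475)   [reduce mod 475]
390 = 2^1·195; (2/475) = -1 since 475 mod 8 = 3, so (390/475) = (-1)^1·(195/475); sign now +1
reciprocity: (195/475) = -1·(475/195) since 195 mod 4 = 3, 475 mod 4 = 3; sign now -1
(475/195) = (85/195)   [reduce mod 195]
reciprocity: (85/195) = +1·(195/85) since 85 mod 4 = 1, 195 mod 4 = 3; sign now -1
(195/85) = (25/85)   [reduce mod 85]
reciprocity: (25/85) = +1·(85/25) since 25 mod 4 = 1, 85 mod 4 = 1; sign now -1
(85/25) = (10/25)   [reduce mod 25]
10 = 2^1·5; (2/25) = +1 since 25 mod 8 = 1, so (10/25) = (+1)^1·(5/25); sign now -1
reciprocity: (5/25) = +1·(25/5) since 5 mod 4 = 1, 25 mod 4 = 1; sign now -1
(25/5) = (0/5)   [reduce mod 5]
(0/5) = 0   [gcd(a, n) > 1]; final value = 0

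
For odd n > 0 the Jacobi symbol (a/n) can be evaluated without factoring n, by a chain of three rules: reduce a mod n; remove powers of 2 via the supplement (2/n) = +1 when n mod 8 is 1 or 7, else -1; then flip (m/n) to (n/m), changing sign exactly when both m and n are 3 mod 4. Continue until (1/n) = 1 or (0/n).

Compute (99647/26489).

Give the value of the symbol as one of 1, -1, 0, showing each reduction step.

-1

(99647/26489) = (20180/26489)   [reduce mod 26489]
20180 = 2^2·5045; (2/26489) = +1 since 26489 mod 8 = 1, so (20180/26489) = (+1)^2·(5045/26489); sign now +1
reciprocity: (5045/26489) = +1·(26489/5045) since 5045 mod 4 = 1, 26489 mod 4 = 1; sign now +1
(26489/5045) = (1264/5045)   [reduce mod 5045]
1264 = 2^4·79; (2/5045) = -1 since 5045 mod 8 = 5, so (1264/5045) = (-1)^4·(79/5045); sign now +1
reciprocity: (79/5045) = +1·(5045/79) since 79 mod 4 = 3, 5045 mod 4 = 1; sign now +1
(5045/79) = (68/79)   [reduce mod 79]
68 = 2^2·17; (2/79) = +1 since 79 mod 8 = 7, so (68/79) = (+1)^2·(17/79); sign now +1
reciprocity: (17/79) = +1·(79/17) since 17 mod 4 = 1, 79 mod 4 = 3; sign now +1
(79/17) = (11/17)   [reduce mod 17]
reciprocity: (11/17) = +1·(17/11) since 11 mod 4 = 3, 17 mod 4 = 1; sign now +1
(17/11) = (6/11)   [reduce mod 11]
6 = 2^1·3; (2/11) = -1 since 11 mod 8 = 3, so (6/11) = (-1)^1·(3/11); sign now -1
reciprocity: (3/11) = -1·(11/3) since 3 mod 4 = 3, 11 mod 4 = 3; sign now +1
(11/3) = (2/3)   [reduce mod 3]
2 = 2^1·1; (2/3) = -1 since 3 mod 8 = 3, so (2/3) = (-1)^1·(1/3); sign now -1
(1/3) = 1; final value = sign = -1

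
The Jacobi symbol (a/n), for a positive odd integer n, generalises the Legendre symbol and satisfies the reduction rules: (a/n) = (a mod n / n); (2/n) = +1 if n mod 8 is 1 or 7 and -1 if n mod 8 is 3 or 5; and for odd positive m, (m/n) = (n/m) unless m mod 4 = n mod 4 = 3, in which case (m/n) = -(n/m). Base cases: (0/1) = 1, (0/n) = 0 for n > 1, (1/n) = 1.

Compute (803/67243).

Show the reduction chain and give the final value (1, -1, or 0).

flip (803/67243) -> (67243/803): both odd, 803 mod 4 = 3, 67243 mod 4 = 3, so the flip contributes -1; sign now -1
(67243/803): 67243 mod 803 = 594, so (67243/803) = (594/803)
factor out 2^1: 594 = 2^1·297; with 803 mod 8 = 3, (2/803) = -1; sign now +1; continue with (297/803)
flip (297/803) -> (803/297): both odd, 297 mod 4 = 1, 803 mod 4 = 3, so the flip contributes +1; sign now +1
(803/297): 803 mod 297 = 209, so (803/297) = (209/297)
flip (209/297) -> (297/209): both odd, 209 mod 4 = 1, 297 mod 4 = 1, so the flip contributes +1; sign now +1
(297/209): 297 mod 209 = 88, so (297/209) = (88/209)
factor out 2^3: 88 = 2^3·11; with 209 mod 8 = 1, (2/209) = +1; sign now +1; continue with (11/209)
flip (11/209) -> (209/11): both odd, 11 mod 4 = 3, 209 mod 4 = 1, so the flip contributes +1; sign now +1
(209/11): 209 mod 11 = 0, so (209/11) = (0/11)
reached (0/11); gcd(a, n) > 1, so (0/11) = 0 and the symbol is 0

0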